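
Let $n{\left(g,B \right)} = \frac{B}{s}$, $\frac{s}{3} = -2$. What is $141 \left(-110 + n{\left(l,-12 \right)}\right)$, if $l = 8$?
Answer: $-15228$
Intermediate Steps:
$s = -6$ ($s = 3 \left(-2\right) = -6$)
$n{\left(g,B \right)} = - \frac{B}{6}$ ($n{\left(g,B \right)} = \frac{B}{-6} = B \left(- \frac{1}{6}\right) = - \frac{B}{6}$)
$141 \left(-110 + n{\left(l,-12 \right)}\right) = 141 \left(-110 - -2\right) = 141 \left(-110 + 2\right) = 141 \left(-108\right) = -15228$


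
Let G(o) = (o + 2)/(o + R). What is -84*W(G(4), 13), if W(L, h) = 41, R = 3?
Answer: -3444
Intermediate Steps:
G(o) = (2 + o)/(3 + o) (G(o) = (o + 2)/(o + 3) = (2 + o)/(3 + o))
-84*W(G(4), 13) = -84*41 = -3444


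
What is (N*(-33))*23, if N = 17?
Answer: -12903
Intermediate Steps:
(N*(-33))*23 = (17*(-33))*23 = -561*23 = -12903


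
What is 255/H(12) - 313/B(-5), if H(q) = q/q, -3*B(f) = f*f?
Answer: 7314/25 ≈ 292.56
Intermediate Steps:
B(f) = -f**2/3 (B(f) = -f*f/3 = -f**2/3)
H(q) = 1
255/H(12) - 313/B(-5) = 255/1 - 313/((-1/3*(-5)**2)) = 255*1 - 313/((-1/3*25)) = 255 - 313/(-25/3) = 255 - 313*(-3/25) = 255 + 939/25 = 7314/25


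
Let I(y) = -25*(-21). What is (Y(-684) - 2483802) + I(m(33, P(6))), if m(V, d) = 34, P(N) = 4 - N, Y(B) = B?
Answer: -2483961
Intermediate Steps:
I(y) = 525
(Y(-684) - 2483802) + I(m(33, P(6))) = (-684 - 2483802) + 525 = -2484486 + 525 = -2483961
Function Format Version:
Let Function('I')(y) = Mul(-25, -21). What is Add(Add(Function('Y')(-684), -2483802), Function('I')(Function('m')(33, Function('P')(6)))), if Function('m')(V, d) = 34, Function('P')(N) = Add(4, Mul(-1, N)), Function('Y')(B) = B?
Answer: -2483961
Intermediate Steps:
Function('I')(y) = 525
Add(Add(Function('Y')(-684), -2483802), Function('I')(Function('m')(33, Function('P')(6)))) = Add(Add(-684, -2483802), 525) = Add(-2484486, 525) = -2483961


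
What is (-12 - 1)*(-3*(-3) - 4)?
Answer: -65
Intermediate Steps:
(-12 - 1)*(-3*(-3) - 4) = -13*(9 - 4) = -13*5 = -65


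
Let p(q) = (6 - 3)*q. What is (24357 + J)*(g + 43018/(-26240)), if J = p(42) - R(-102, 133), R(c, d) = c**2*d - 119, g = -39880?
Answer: 71116084325517/1312 ≈ 5.4204e+10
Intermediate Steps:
p(q) = 3*q
R(c, d) = -119 + d*c**2 (R(c, d) = d*c**2 - 119 = -119 + d*c**2)
J = -1383487 (J = 3*42 - (-119 + 133*(-102)**2) = 126 - (-119 + 133*10404) = 126 - (-119 + 1383732) = 126 - 1*1383613 = 126 - 1383613 = -1383487)
(24357 + J)*(g + 43018/(-26240)) = (24357 - 1383487)*(-39880 + 43018/(-26240)) = -1359130*(-39880 + 43018*(-1/26240)) = -1359130*(-39880 - 21509/13120) = -1359130*(-523247109/13120) = 71116084325517/1312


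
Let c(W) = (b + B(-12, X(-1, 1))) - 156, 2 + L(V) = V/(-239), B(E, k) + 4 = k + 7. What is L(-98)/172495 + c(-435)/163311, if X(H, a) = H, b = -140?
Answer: -812172790/448847273057 ≈ -0.0018095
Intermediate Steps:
B(E, k) = 3 + k (B(E, k) = -4 + (k + 7) = -4 + (7 + k) = 3 + k)
L(V) = -2 - V/239 (L(V) = -2 + V/(-239) = -2 + V*(-1/239) = -2 - V/239)
c(W) = -294 (c(W) = (-140 + (3 - 1)) - 156 = (-140 + 2) - 156 = -138 - 156 = -294)
L(-98)/172495 + c(-435)/163311 = (-2 - 1/239*(-98))/172495 - 294/163311 = (-2 + 98/239)*(1/172495) - 294*1/163311 = -380/239*1/172495 - 98/54437 = -76/8245261 - 98/54437 = -812172790/448847273057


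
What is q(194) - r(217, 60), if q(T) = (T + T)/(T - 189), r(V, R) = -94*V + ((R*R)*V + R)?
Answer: -3803922/5 ≈ -7.6078e+5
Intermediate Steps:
r(V, R) = R - 94*V + V*R² (r(V, R) = -94*V + (R²*V + R) = -94*V + (V*R² + R) = -94*V + (R + V*R²) = R - 94*V + V*R²)
q(T) = 2*T/(-189 + T) (q(T) = (2*T)/(-189 + T) = 2*T/(-189 + T))
q(194) - r(217, 60) = 2*194/(-189 + 194) - (60 - 94*217 + 217*60²) = 2*194/5 - (60 - 20398 + 217*3600) = 2*194*(⅕) - (60 - 20398 + 781200) = 388/5 - 1*760862 = 388/5 - 760862 = -3803922/5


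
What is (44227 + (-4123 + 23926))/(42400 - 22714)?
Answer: 32015/9843 ≈ 3.2526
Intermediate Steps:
(44227 + (-4123 + 23926))/(42400 - 22714) = (44227 + 19803)/19686 = 64030*(1/19686) = 32015/9843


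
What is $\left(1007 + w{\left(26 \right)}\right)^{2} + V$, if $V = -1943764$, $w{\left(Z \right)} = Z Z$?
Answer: $888725$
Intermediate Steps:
$w{\left(Z \right)} = Z^{2}$
$\left(1007 + w{\left(26 \right)}\right)^{2} + V = \left(1007 + 26^{2}\right)^{2} - 1943764 = \left(1007 + 676\right)^{2} - 1943764 = 1683^{2} - 1943764 = 2832489 - 1943764 = 888725$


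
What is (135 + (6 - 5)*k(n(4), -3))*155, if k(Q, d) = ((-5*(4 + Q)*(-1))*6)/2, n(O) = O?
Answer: 39525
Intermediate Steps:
k(Q, d) = 60 + 15*Q (k(Q, d) = (((-20 - 5*Q)*(-1))*6)*(1/2) = ((20 + 5*Q)*6)*(1/2) = (120 + 30*Q)*(1/2) = 60 + 15*Q)
(135 + (6 - 5)*k(n(4), -3))*155 = (135 + (6 - 5)*(60 + 15*4))*155 = (135 + 1*(60 + 60))*155 = (135 + 1*120)*155 = (135 + 120)*155 = 255*155 = 39525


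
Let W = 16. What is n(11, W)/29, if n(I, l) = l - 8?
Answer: 8/29 ≈ 0.27586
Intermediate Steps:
n(I, l) = -8 + l
n(11, W)/29 = (-8 + 16)/29 = 8*(1/29) = 8/29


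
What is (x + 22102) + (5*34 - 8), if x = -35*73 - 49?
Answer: 19660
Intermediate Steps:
x = -2604 (x = -2555 - 49 = -2604)
(x + 22102) + (5*34 - 8) = (-2604 + 22102) + (5*34 - 8) = 19498 + (170 - 8) = 19498 + 162 = 19660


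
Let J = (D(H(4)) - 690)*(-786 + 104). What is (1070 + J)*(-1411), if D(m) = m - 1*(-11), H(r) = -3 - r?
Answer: -661648942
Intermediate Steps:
D(m) = 11 + m (D(m) = m + 11 = 11 + m)
J = 467852 (J = ((11 + (-3 - 1*4)) - 690)*(-786 + 104) = ((11 + (-3 - 4)) - 690)*(-682) = ((11 - 7) - 690)*(-682) = (4 - 690)*(-682) = -686*(-682) = 467852)
(1070 + J)*(-1411) = (1070 + 467852)*(-1411) = 468922*(-1411) = -661648942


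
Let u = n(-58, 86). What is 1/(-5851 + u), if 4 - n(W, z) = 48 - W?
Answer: -1/5953 ≈ -0.00016798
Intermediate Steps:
n(W, z) = -44 + W (n(W, z) = 4 - (48 - W) = 4 + (-48 + W) = -44 + W)
u = -102 (u = -44 - 58 = -102)
1/(-5851 + u) = 1/(-5851 - 102) = 1/(-5953) = -1/5953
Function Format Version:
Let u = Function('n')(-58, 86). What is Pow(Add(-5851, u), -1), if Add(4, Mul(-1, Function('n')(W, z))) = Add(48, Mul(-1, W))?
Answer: Rational(-1, 5953) ≈ -0.00016798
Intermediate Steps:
Function('n')(W, z) = Add(-44, W) (Function('n')(W, z) = Add(4, Mul(-1, Add(48, Mul(-1, W)))) = Add(4, Add(-48, W)) = Add(-44, W))
u = -102 (u = Add(-44, -58) = -102)
Pow(Add(-5851, u), -1) = Pow(Add(-5851, -102), -1) = Pow(-5953, -1) = Rational(-1, 5953)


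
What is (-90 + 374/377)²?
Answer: 1126005136/142129 ≈ 7922.4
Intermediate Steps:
(-90 + 374/377)² = (-33556/377)² = 1126005136/142129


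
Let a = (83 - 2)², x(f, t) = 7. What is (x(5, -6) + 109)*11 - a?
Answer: -5285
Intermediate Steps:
a = 6561 (a = 81² = 6561)
(x(5, -6) + 109)*11 - a = (7 + 109)*11 - 1*6561 = 116*11 - 6561 = 1276 - 6561 = -5285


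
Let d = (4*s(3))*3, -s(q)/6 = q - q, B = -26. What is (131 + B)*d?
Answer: 0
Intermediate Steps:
s(q) = 0 (s(q) = -6*(q - q) = -6*0 = 0)
d = 0 (d = (4*0)*3 = 0*3 = 0)
(131 + B)*d = (131 - 26)*0 = 105*0 = 0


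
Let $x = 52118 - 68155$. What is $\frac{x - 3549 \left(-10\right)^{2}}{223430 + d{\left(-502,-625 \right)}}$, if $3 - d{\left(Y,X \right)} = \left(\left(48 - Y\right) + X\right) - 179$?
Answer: $- \frac{19523}{11773} \approx -1.6583$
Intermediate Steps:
$d{\left(Y,X \right)} = 134 + Y - X$ ($d{\left(Y,X \right)} = 3 - \left(\left(\left(48 - Y\right) + X\right) - 179\right) = 3 - \left(\left(48 + X - Y\right) - 179\right) = 3 - \left(-131 + X - Y\right) = 3 + \left(131 + Y - X\right) = 134 + Y - X$)
$x = -16037$
$\frac{x - 3549 \left(-10\right)^{2}}{223430 + d{\left(-502,-625 \right)}} = \frac{-16037 - 3549 \left(-10\right)^{2}}{223430 - -257} = \frac{-16037 - 354900}{223430 + \left(134 - 502 + 625\right)} = \frac{-16037 - 354900}{223430 + 257} = - \frac{370937}{223687} = \left(-370937\right) \frac{1}{223687} = - \frac{19523}{11773}$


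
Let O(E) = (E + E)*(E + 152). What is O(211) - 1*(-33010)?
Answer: 186196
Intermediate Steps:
O(E) = 2*E*(152 + E) (O(E) = (2*E)*(152 + E) = 2*E*(152 + E))
O(211) - 1*(-33010) = 2*211*(152 + 211) - 1*(-33010) = 2*211*363 + 33010 = 153186 + 33010 = 186196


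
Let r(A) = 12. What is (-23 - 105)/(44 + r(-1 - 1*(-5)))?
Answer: -16/7 ≈ -2.2857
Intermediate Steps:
(-23 - 105)/(44 + r(-1 - 1*(-5))) = (-23 - 105)/(44 + 12) = -128/56 = (1/56)*(-128) = -16/7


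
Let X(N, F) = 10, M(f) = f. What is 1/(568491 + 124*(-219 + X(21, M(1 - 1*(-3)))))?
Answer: 1/542575 ≈ 1.8431e-6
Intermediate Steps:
1/(568491 + 124*(-219 + X(21, M(1 - 1*(-3))))) = 1/(568491 + 124*(-219 + 10)) = 1/(568491 + 124*(-209)) = 1/(568491 - 25916) = 1/542575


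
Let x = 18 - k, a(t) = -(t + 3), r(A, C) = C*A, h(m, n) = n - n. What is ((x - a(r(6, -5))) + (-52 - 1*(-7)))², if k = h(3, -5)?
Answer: 2916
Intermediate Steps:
h(m, n) = 0
k = 0
r(A, C) = A*C
a(t) = -3 - t (a(t) = -(3 + t) = -3 - t)
x = 18 (x = 18 - 1*0 = 18 + 0 = 18)
((x - a(r(6, -5))) + (-52 - 1*(-7)))² = ((18 - (-3 - 6*(-5))) + (-52 - 1*(-7)))² = ((18 - (-3 - 1*(-30))) + (-52 + 7))² = ((18 - (-3 + 30)) - 45)² = ((18 - 1*27) - 45)² = ((18 - 27) - 45)² = (-9 - 45)² = (-54)² = 2916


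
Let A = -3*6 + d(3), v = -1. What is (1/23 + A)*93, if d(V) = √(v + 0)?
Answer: -38409/23 + 93*I ≈ -1670.0 + 93.0*I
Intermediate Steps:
d(V) = I (d(V) = √(-1 + 0) = √(-1) = I)
A = -18 + I (A = -3*6 + I = -18 + I ≈ -18.0 + 1.0*I)
(1/23 + A)*93 = (1/23 + (-18 + I))*93 = (-413/23 + I)*93 = -38409/23 + 93*I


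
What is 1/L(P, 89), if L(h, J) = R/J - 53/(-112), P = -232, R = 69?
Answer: 9968/12445 ≈ 0.80096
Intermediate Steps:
L(h, J) = 53/112 + 69/J (L(h, J) = 69/J - 53/(-112) = 69/J - 53*(-1/112) = 69/J + 53/112 = 53/112 + 69/J)
1/L(P, 89) = 1/(53/112 + 69/89) = 1/(12445/9968) = 9968/12445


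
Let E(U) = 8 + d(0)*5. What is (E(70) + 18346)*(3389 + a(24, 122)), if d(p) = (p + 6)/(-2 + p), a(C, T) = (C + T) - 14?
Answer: 64571619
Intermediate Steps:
a(C, T) = -14 + C + T
d(p) = (6 + p)/(-2 + p)
E(U) = -7 (E(U) = 8 + ((6 + 0)/(-2 + 0))*5 = 8 + (6/(-2))*5 = 8 - 1/2*6*5 = 8 - 3*5 = 8 - 15 = -7)
(E(70) + 18346)*(3389 + a(24, 122)) = (-7 + 18346)*(3389 + (-14 + 24 + 122)) = 18339*(3389 + 132) = 18339*3521 = 64571619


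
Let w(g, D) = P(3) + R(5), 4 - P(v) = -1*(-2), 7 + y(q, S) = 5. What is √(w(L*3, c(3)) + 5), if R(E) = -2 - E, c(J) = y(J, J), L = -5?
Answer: 0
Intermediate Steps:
y(q, S) = -2 (y(q, S) = -7 + 5 = -2)
P(v) = 2 (P(v) = 4 - (-1)*(-2) = 4 - 1*2 = 4 - 2 = 2)
c(J) = -2
w(g, D) = -5 (w(g, D) = 2 + (-2 - 1*5) = 2 + (-2 - 5) = 2 - 7 = -5)
√(w(L*3, c(3)) + 5) = √(-5 + 5) = √0 = 0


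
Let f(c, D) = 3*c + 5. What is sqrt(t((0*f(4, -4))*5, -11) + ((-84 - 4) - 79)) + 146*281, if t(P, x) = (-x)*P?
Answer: 41026 + I*sqrt(167) ≈ 41026.0 + 12.923*I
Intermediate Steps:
f(c, D) = 5 + 3*c
t(P, x) = -P*x
sqrt(t((0*f(4, -4))*5, -11) + ((-84 - 4) - 79)) + 146*281 = sqrt(-1*(0*(5 + 3*4))*5*(-11) + ((-84 - 4) - 79)) + 146*281 = sqrt(-1*(0*(5 + 12))*5*(-11) + (-88 - 79)) + 41026 = sqrt(-1*(0*17)*5*(-11) - 167) + 41026 = sqrt(-1*0*5*(-11) - 167) + 41026 = sqrt(-1*0*(-11) - 167) + 41026 = sqrt(0 - 167) + 41026 = sqrt(-167) + 41026 = I*sqrt(167) + 41026 = 41026 + I*sqrt(167)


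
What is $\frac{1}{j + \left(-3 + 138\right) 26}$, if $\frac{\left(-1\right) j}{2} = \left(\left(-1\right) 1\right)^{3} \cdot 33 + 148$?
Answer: $\frac{1}{3280} \approx 0.00030488$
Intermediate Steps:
$j = -230$ ($j = - 2 \left(\left(\left(-1\right) 1\right)^{3} \cdot 33 + 148\right) = - 2 \left(\left(-1\right)^{3} \cdot 33 + 148\right) = - 2 \left(\left(-1\right) 33 + 148\right) = - 2 \left(-33 + 148\right) = \left(-2\right) 115 = -230$)
$\frac{1}{j + \left(-3 + 138\right) 26} = \frac{1}{-230 + \left(-3 + 138\right) 26} = \frac{1}{-230 + 135 \cdot 26} = \frac{1}{-230 + 3510} = \frac{1}{3280}$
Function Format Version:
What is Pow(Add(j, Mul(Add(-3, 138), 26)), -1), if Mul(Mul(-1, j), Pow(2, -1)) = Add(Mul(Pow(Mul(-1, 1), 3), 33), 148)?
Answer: Rational(1, 3280) ≈ 0.00030488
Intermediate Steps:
j = -230 (j = Mul(-2, Add(Mul(Pow(Mul(-1, 1), 3), 33), 148)) = Mul(-2, Add(Mul(Pow(-1, 3), 33), 148)) = Mul(-2, Add(Mul(-1, 33), 148)) = Mul(-2, Add(-33, 148)) = Mul(-2, 115) = -230)
Pow(Add(j, Mul(Add(-3, 138), 26)), -1) = Pow(Add(-230, Mul(Add(-3, 138), 26)), -1) = Pow(Add(-230, Mul(135, 26)), -1) = Pow(Add(-230, 3510), -1) = Pow(3280, -1) = Rational(1, 3280)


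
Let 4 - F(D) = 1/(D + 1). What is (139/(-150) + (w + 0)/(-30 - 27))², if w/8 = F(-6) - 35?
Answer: 93683041/8122500 ≈ 11.534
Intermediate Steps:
F(D) = 4 - 1/(1 + D) (F(D) = 4 - 1/(D + 1) = 4 - 1/(1 + D))
w = -1232/5 (w = 8*((3 + 4*(-6))/(1 - 6) - 35) = 8*((3 - 24)/(-5) - 35) = 8*(-⅕*(-21) - 35) = 8*(21/5 - 35) = 8*(-154/5) = -1232/5 ≈ -246.40)
(139/(-150) + (w + 0)/(-30 - 27))² = (139/(-150) + (-1232/5 + 0)/(-30 - 27))² = (139*(-1/150) - 1232/5/(-57))² = (-139/150 - 1232/5*(-1/57))² = (-139/150 + 1232/285)² = (9679/2850)² = 93683041/8122500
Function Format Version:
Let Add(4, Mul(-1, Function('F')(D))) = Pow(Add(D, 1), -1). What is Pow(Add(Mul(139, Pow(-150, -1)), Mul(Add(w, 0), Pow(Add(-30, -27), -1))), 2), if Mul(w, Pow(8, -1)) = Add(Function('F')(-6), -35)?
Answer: Rational(93683041, 8122500) ≈ 11.534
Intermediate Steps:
Function('F')(D) = Add(4, Mul(-1, Pow(Add(1, D), -1))) (Function('F')(D) = Add(4, Mul(-1, Pow(Add(D, 1), -1))) = Add(4, Mul(-1, Pow(Add(1, D), -1))))
w = Rational(-1232, 5) (w = Mul(8, Add(Mul(Pow(Add(1, -6), -1), Add(3, Mul(4, -6))), -35)) = Mul(8, Add(Mul(Pow(-5, -1), Add(3, -24)), -35)) = Mul(8, Add(Mul(Rational(-1, 5), -21), -35)) = Mul(8, Add(Rational(21, 5), -35)) = Mul(8, Rational(-154, 5)) = Rational(-1232, 5) ≈ -246.40)
Pow(Add(Mul(139, Pow(-150, -1)), Mul(Add(w, 0), Pow(Add(-30, -27), -1))), 2) = Pow(Add(Mul(139, Pow(-150, -1)), Mul(Add(Rational(-1232, 5), 0), Pow(Add(-30, -27), -1))), 2) = Pow(Add(Mul(139, Rational(-1, 150)), Mul(Rational(-1232, 5), Pow(-57, -1))), 2) = Pow(Add(Rational(-139, 150), Mul(Rational(-1232, 5), Rational(-1, 57))), 2) = Pow(Add(Rational(-139, 150), Rational(1232, 285)), 2) = Pow(Rational(9679, 2850), 2) = Rational(93683041, 8122500)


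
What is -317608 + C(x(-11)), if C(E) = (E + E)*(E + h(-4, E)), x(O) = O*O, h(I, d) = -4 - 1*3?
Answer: -290020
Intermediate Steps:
h(I, d) = -7 (h(I, d) = -4 - 3 = -7)
x(O) = O²
C(E) = 2*E*(-7 + E) (C(E) = (E + E)*(E - 7) = (2*E)*(-7 + E) = 2*E*(-7 + E))
-317608 + C(x(-11)) = -317608 + 2*(-11)²*(-7 + (-11)²) = -317608 + 2*121*(-7 + 121) = -317608 + 2*121*114 = -317608 + 27588 = -290020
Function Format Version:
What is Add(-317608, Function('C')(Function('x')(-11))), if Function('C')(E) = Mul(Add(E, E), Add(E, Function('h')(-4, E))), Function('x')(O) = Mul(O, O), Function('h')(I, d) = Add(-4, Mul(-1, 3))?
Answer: -290020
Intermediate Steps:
Function('h')(I, d) = -7 (Function('h')(I, d) = Add(-4, -3) = -7)
Function('x')(O) = Pow(O, 2)
Function('C')(E) = Mul(2, E, Add(-7, E)) (Function('C')(E) = Mul(Add(E, E), Add(E, -7)) = Mul(Mul(2, E), Add(-7, E)) = Mul(2, E, Add(-7, E)))
Add(-317608, Function('C')(Function('x')(-11))) = Add(-317608, Mul(2, Pow(-11, 2), Add(-7, Pow(-11, 2)))) = Add(-317608, Mul(2, 121, Add(-7, 121))) = Add(-317608, Mul(2, 121, 114)) = Add(-317608, 27588) = -290020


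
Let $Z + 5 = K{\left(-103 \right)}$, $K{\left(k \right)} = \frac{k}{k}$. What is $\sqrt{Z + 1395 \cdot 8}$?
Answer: $2 \sqrt{2789} \approx 105.62$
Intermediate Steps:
$K{\left(k \right)} = 1$
$Z = -4$ ($Z = -5 + 1 = -4$)
$\sqrt{Z + 1395 \cdot 8} = \sqrt{-4 + 1395 \cdot 8} = \sqrt{-4 + 11160} = \sqrt{11156} = 2 \sqrt{2789}$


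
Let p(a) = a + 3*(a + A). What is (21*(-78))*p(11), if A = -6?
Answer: -42588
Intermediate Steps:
p(a) = -18 + 4*a (p(a) = a + 3*(a - 6) = a + 3*(-6 + a) = a + (-18 + 3*a) = -18 + 4*a)
(21*(-78))*p(11) = (21*(-78))*(-18 + 4*11) = -1638*(-18 + 44) = -1638*26 = -42588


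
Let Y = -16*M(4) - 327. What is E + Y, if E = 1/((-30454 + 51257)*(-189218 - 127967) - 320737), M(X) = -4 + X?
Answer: -2157781535485/6598720292 ≈ -327.00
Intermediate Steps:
Y = -327 (Y = -16*(-4 + 4) - 327 = -16*0 - 327 = 0 - 327 = -327)
E = -1/6598720292 (E = 1/(20803*(-317185) - 320737) = 1/(-6598399555 - 320737) = 1/(-6598720292) = -1/6598720292 ≈ -1.5154e-10)
E + Y = -1/6598720292 - 327 = -2157781535485/6598720292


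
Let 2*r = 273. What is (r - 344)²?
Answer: 172225/4 ≈ 43056.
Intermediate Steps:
r = 273/2 (r = (½)*273 = 273/2 ≈ 136.50)
(r - 344)² = (273/2 - 344)² = (-415/2)² = 172225/4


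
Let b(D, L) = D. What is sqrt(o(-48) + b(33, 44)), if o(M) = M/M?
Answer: sqrt(34) ≈ 5.8309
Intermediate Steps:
o(M) = 1
sqrt(o(-48) + b(33, 44)) = sqrt(1 + 33) = sqrt(34)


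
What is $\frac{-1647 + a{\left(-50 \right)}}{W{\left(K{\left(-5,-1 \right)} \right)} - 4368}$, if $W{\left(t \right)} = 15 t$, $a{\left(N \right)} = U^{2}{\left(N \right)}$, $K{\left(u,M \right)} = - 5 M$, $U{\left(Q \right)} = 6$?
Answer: $\frac{179}{477} \approx 0.37526$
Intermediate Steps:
$a{\left(N \right)} = 36$ ($a{\left(N \right)} = 6^{2} = 36$)
$\frac{-1647 + a{\left(-50 \right)}}{W{\left(K{\left(-5,-1 \right)} \right)} - 4368} = \frac{-1647 + 36}{15 \left(\left(-5\right) \left(-1\right)\right) - 4368} = - \frac{1611}{15 \cdot 5 - 4368} = - \frac{1611}{75 - 4368} = - \frac{1611}{-4293} = \left(-1611\right) \left(- \frac{1}{4293}\right) = \frac{179}{477}$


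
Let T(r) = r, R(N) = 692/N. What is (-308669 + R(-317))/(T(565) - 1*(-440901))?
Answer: -97848765/139944722 ≈ -0.69920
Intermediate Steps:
(-308669 + R(-317))/(T(565) - 1*(-440901)) = (-308669 + 692/(-317))/(565 - 1*(-440901)) = (-308669 + 692*(-1/317))/(565 + 440901) = (-308669 - 692/317)/441466 = -97848765/317*1/441466 = -97848765/139944722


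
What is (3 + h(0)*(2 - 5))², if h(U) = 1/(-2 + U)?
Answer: 81/4 ≈ 20.250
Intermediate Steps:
(3 + h(0)*(2 - 5))² = (3 + (2 - 5)/(-2 + 0))² = (3 - 3/(-2))² = (3 - ½*(-3))² = (3 + 3/2)² = (9/2)² = 81/4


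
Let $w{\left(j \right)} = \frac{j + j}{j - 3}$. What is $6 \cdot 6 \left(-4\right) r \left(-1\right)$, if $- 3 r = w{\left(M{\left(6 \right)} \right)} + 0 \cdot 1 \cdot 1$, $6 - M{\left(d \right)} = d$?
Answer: $0$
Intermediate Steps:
$M{\left(d \right)} = 6 - d$
$w{\left(j \right)} = \frac{2 j}{-3 + j}$
$r = 0$ ($r = - \frac{\frac{2 \left(6 - 6\right)}{-3 + \left(6 - 6\right)} + 0 \cdot 1 \cdot 1}{3} = - \frac{\frac{2 \left(6 - 6\right)}{-3 + \left(6 - 6\right)} + 0 \cdot 1}{3} = - \frac{2 \cdot 0 \frac{1}{-3 + 0} + 0}{3} = - \frac{2 \cdot 0 \frac{1}{-3} + 0}{3} = - \frac{2 \cdot 0 \left(- \frac{1}{3}\right) + 0}{3} = - \frac{0 + 0}{3} = \left(- \frac{1}{3}\right) 0 = 0$)
$6 \cdot 6 \left(-4\right) r \left(-1\right) = 6 \cdot 6 \left(-4\right) 0 \left(-1\right) = 36 \left(-4\right) 0 \left(-1\right) = \left(-144\right) 0 \left(-1\right) = 0 \left(-1\right) = 0$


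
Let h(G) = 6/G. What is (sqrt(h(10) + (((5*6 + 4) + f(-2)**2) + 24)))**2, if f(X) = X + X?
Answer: 373/5 ≈ 74.600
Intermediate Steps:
f(X) = 2*X
(sqrt(h(10) + (((5*6 + 4) + f(-2)**2) + 24)))**2 = (sqrt(6/10 + (((5*6 + 4) + (2*(-2))**2) + 24)))**2 = (sqrt(6*(1/10) + (((30 + 4) + (-4)**2) + 24)))**2 = (sqrt(3/5 + ((34 + 16) + 24)))**2 = (sqrt(3/5 + (50 + 24)))**2 = (sqrt(3/5 + 74))**2 = (sqrt(373/5))**2 = (sqrt(1865)/5)**2 = 373/5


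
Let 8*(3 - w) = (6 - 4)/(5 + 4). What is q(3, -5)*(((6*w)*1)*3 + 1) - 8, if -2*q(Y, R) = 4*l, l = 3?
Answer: -335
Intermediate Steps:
w = 107/36 (w = 3 - (6 - 4)/(8*(5 + 4)) = 3 - 1/(4*9) = 3 - 1/8*2/9 = 3 - 1/36 = 107/36 ≈ 2.9722)
q(Y, R) = -6 (q(Y, R) = -2*3 = -1/2*12 = -6)
q(3, -5)*(((6*w)*1)*3 + 1) - 8 = -6*(((6*(107/36))*1)*3 + 1) - 8 = -6*(((107/6)*1)*3 + 1) - 8 = -6*((107/6)*3 + 1) - 8 = -6*(107/2 + 1) - 8 = -6*109/2 - 8 = -327 - 8 = -335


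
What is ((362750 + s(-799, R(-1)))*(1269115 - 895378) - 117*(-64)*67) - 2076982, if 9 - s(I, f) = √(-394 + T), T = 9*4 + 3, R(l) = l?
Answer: 135574885097 - 373737*I*√355 ≈ 1.3557e+11 - 7.0417e+6*I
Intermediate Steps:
T = 39 (T = 36 + 3 = 39)
s(I, f) = 9 - I*√355 (s(I, f) = 9 - √(-394 + 39) = 9 - √(-355) = 9 - I*√355)
((362750 + s(-799, R(-1)))*(1269115 - 895378) - 117*(-64)*67) - 2076982 = ((362750 + (9 - I*√355))*(1269115 - 895378) - 117*(-64)*67) - 2076982 = ((362759 - I*√355)*373737 + 7488*67) - 2076982 = ((135576460383 - 373737*I*√355) + 501696) - 2076982 = (135576962079 - 373737*I*√355) - 2076982 = 135574885097 - 373737*I*√355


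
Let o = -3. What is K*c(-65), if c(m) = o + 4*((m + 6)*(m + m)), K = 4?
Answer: 122708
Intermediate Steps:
c(m) = -3 + 8*m*(6 + m) (c(m) = -3 + 4*((m + 6)*(m + m)) = -3 + 4*((6 + m)*(2*m)) = -3 + 4*(2*m*(6 + m)) = -3 + 8*m*(6 + m))
K*c(-65) = 4*(-3 + 8*(-65)² + 48*(-65)) = 4*(-3 + 8*4225 - 3120) = 4*(-3 + 33800 - 3120) = 4*30677 = 122708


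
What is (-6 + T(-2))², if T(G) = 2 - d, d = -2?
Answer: 4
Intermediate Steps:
T(G) = 4 (T(G) = 2 - 1*(-2) = 2 + 2 = 4)
(-6 + T(-2))² = (-6 + 4)² = (-2)² = 4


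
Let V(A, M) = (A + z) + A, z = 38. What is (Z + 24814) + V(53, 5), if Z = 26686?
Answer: 51644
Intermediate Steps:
V(A, M) = 38 + 2*A (V(A, M) = (A + 38) + A = (38 + A) + A = 38 + 2*A)
(Z + 24814) + V(53, 5) = (26686 + 24814) + (38 + 2*53) = 51500 + (38 + 106) = 51500 + 144 = 51644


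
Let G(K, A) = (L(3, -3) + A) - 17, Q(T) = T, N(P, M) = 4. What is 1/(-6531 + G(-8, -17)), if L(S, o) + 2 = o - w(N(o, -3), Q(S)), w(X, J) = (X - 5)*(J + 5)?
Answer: -1/6562 ≈ -0.00015239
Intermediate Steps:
w(X, J) = (-5 + X)*(5 + J)
L(S, o) = 3 + S + o (L(S, o) = -2 + (o - (-25 - 5*S + 5*4 + S*4)) = -2 + (o - (-25 - 5*S + 20 + 4*S)) = -2 + (o - (-5 - S)) = -2 + (o + (5 + S)) = -2 + (5 + S + o) = 3 + S + o)
G(K, A) = -14 + A (G(K, A) = ((3 + 3 - 3) + A) - 17 = (3 + A) - 17 = -14 + A)
1/(-6531 + G(-8, -17)) = 1/(-6531 + (-14 - 17)) = 1/(-6531 - 31) = 1/(-6562) = -1/6562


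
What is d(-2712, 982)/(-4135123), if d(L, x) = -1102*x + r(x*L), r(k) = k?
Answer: 3745348/4135123 ≈ 0.90574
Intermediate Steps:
d(L, x) = -1102*x + L*x (d(L, x) = -1102*x + x*L = -1102*x + L*x)
d(-2712, 982)/(-4135123) = (982*(-1102 - 2712))/(-4135123) = (982*(-3814))*(-1/4135123) = -3745348*(-1/4135123) = 3745348/4135123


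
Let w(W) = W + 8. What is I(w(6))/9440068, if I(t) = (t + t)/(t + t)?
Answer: 1/9440068 ≈ 1.0593e-7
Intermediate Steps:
w(W) = 8 + W
I(t) = 1 (I(t) = (2*t)/((2*t)) = (2*t)*(1/(2*t)) = 1)
I(w(6))/9440068 = 1/9440068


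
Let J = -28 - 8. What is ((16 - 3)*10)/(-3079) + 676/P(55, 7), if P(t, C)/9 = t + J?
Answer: 2059174/526509 ≈ 3.9110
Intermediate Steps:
J = -36
P(t, C) = -324 + 9*t (P(t, C) = 9*(t - 36) = 9*(-36 + t) = -324 + 9*t)
((16 - 3)*10)/(-3079) + 676/P(55, 7) = ((16 - 3)*10)/(-3079) + 676/(-324 + 9*55) = (13*10)*(-1/3079) + 676/(-324 + 495) = 130*(-1/3079) + 676/171 = -130/3079 + 676*(1/171) = -130/3079 + 676/171 = 2059174/526509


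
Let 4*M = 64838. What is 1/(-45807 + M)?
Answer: -2/59195 ≈ -3.3787e-5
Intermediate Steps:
M = 32419/2 (M = (1/4)*64838 = 32419/2 ≈ 16210.)
1/(-45807 + M) = 1/(-45807 + 32419/2) = 1/(-59195/2) = -2/59195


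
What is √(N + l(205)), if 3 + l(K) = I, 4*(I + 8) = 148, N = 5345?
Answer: √5371 ≈ 73.287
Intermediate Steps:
I = 29 (I = -8 + (¼)*148 = -8 + 37 = 29)
l(K) = 26 (l(K) = -3 + 29 = 26)
√(N + l(205)) = √(5345 + 26) = √5371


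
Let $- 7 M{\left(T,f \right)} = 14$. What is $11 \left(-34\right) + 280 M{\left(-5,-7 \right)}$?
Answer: $-934$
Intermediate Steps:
$M{\left(T,f \right)} = -2$ ($M{\left(T,f \right)} = \left(- \frac{1}{7}\right) 14 = -2$)
$11 \left(-34\right) + 280 M{\left(-5,-7 \right)} = 11 \left(-34\right) + 280 \left(-2\right) = -374 - 560 = -934$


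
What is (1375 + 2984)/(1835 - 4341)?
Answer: -4359/2506 ≈ -1.7394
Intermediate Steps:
(1375 + 2984)/(1835 - 4341) = 4359/(-2506) = 4359*(-1/2506) = -4359/2506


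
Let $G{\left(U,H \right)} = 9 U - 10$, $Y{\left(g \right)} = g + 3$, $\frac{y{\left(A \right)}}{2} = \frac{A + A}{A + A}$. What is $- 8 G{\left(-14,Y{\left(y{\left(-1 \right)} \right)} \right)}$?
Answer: $1088$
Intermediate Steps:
$y{\left(A \right)} = 2$ ($y{\left(A \right)} = 2 \frac{A + A}{A + A} = 2 \frac{2 A}{2 A} = 2 \cdot 2 A \frac{1}{2 A} = 2 \cdot 1 = 2$)
$Y{\left(g \right)} = 3 + g$
$G{\left(U,H \right)} = -10 + 9 U$
$- 8 G{\left(-14,Y{\left(y{\left(-1 \right)} \right)} \right)} = - 8 \left(-10 + 9 \left(-14\right)\right) = - 8 \left(-10 - 126\right) = \left(-8\right) \left(-136\right) = 1088$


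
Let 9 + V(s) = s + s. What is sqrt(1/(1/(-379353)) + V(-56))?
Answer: I*sqrt(379474) ≈ 616.01*I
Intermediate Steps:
V(s) = -9 + 2*s (V(s) = -9 + (s + s) = -9 + 2*s)
sqrt(1/(1/(-379353)) + V(-56)) = sqrt(1/(1/(-379353)) + (-9 + 2*(-56))) = sqrt(1/(-1/379353) + (-9 - 112)) = sqrt(-379353 - 121) = sqrt(-379474) = I*sqrt(379474)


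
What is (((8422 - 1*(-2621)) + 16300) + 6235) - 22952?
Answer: 10626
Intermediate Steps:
(((8422 - 1*(-2621)) + 16300) + 6235) - 22952 = (((8422 + 2621) + 16300) + 6235) - 22952 = ((11043 + 16300) + 6235) - 22952 = (27343 + 6235) - 22952 = 33578 - 22952 = 10626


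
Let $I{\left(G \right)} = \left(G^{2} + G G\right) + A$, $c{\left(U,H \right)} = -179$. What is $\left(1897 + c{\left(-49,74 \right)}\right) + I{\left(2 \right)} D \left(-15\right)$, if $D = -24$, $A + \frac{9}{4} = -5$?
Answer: $1988$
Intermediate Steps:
$A = - \frac{29}{4}$ ($A = - \frac{9}{4} - 5 = - \frac{29}{4} \approx -7.25$)
$I{\left(G \right)} = - \frac{29}{4} + 2 G^{2}$ ($I{\left(G \right)} = \left(G^{2} + G G\right) - \frac{29}{4} = \left(G^{2} + G^{2}\right) - \frac{29}{4} = 2 G^{2} - \frac{29}{4} = - \frac{29}{4} + 2 G^{2}$)
$\left(1897 + c{\left(-49,74 \right)}\right) + I{\left(2 \right)} D \left(-15\right) = \left(1897 - 179\right) + \left(- \frac{29}{4} + 2 \cdot 2^{2}\right) \left(-24\right) \left(-15\right) = 1718 + \left(- \frac{29}{4} + 2 \cdot 4\right) \left(-24\right) \left(-15\right) = 1718 + \left(- \frac{29}{4} + 8\right) \left(-24\right) \left(-15\right) = 1718 + \frac{3}{4} \left(-24\right) \left(-15\right) = 1718 - -270 = 1718 + 270 = 1988$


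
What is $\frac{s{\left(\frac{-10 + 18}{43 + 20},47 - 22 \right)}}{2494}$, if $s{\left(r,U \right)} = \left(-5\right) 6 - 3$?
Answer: $- \frac{33}{2494} \approx -0.013232$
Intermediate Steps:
$s{\left(r,U \right)} = -33$ ($s{\left(r,U \right)} = -30 - 3 = -33$)
$\frac{s{\left(\frac{-10 + 18}{43 + 20},47 - 22 \right)}}{2494} = - \frac{33}{2494}$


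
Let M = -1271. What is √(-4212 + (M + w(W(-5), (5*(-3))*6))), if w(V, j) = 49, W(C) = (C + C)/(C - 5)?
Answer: I*√5434 ≈ 73.716*I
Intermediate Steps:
W(C) = 2*C/(-5 + C) (W(C) = (2*C)/(-5 + C) = 2*C/(-5 + C))
√(-4212 + (M + w(W(-5), (5*(-3))*6))) = √(-4212 + (-1271 + 49)) = √(-4212 - 1222) = √(-5434) = I*√5434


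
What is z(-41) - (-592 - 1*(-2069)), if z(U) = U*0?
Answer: -1477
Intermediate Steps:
z(U) = 0
z(-41) - (-592 - 1*(-2069)) = 0 - (-592 - 1*(-2069)) = 0 - (-592 + 2069) = 0 - 1*1477 = 0 - 1477 = -1477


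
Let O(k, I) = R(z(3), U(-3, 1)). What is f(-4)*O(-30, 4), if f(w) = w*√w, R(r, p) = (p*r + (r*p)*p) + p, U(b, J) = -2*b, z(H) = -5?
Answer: 1632*I ≈ 1632.0*I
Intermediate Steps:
R(r, p) = p + p*r + r*p² (R(r, p) = (p*r + (p*r)*p) + p = (p*r + r*p²) + p = p + p*r + r*p²)
O(k, I) = -204 (O(k, I) = (-2*(-3))*(1 - 5 - 2*(-3)*(-5)) = 6*(1 - 5 + 6*(-5)) = 6*(1 - 5 - 30) = 6*(-34) = -204)
f(w) = w^(3/2)
f(-4)*O(-30, 4) = (-4)^(3/2)*(-204) = -8*I*(-204) = 1632*I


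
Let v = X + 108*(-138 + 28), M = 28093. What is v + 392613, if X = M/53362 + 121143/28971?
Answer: 196200550264345/515316834 ≈ 3.8074e+5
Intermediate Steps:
X = 2426105023/515316834 (X = 28093/53362 + 121143/28971 = 28093*(1/53362) + 121143*(1/28971) = 28093/53362 + 40381/9657 = 2426105023/515316834 ≈ 4.7080)
v = -6119537882897/515316834 (v = 2426105023/515316834 + 108*(-138 + 28) = 2426105023/515316834 + 108*(-110) = 2426105023/515316834 - 11880 = -6119537882897/515316834 ≈ -11875.)
v + 392613 = -6119537882897/515316834 + 392613 = 196200550264345/515316834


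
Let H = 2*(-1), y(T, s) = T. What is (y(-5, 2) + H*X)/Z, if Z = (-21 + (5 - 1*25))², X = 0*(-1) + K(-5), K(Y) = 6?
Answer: -17/1681 ≈ -0.010113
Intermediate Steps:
H = -2
X = 6 (X = 0*(-1) + 6 = 0 + 6 = 6)
Z = 1681 (Z = (-21 + (5 - 25))² = (-21 - 20)² = (-41)² = 1681)
(y(-5, 2) + H*X)/Z = (-5 - 2*6)/1681 = (-5 - 12)*(1/1681) = -17*1/1681 = -17/1681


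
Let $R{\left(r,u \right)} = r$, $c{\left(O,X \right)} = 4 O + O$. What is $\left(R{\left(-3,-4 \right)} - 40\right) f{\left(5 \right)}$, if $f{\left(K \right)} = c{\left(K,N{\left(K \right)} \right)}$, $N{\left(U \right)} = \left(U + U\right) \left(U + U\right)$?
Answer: $-1075$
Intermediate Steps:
$N{\left(U \right)} = 4 U^{2}$ ($N{\left(U \right)} = 2 U 2 U = 4 U^{2}$)
$c{\left(O,X \right)} = 5 O$
$f{\left(K \right)} = 5 K$
$\left(R{\left(-3,-4 \right)} - 40\right) f{\left(5 \right)} = \left(-3 - 40\right) 5 \cdot 5 = \left(-43\right) 25 = -1075$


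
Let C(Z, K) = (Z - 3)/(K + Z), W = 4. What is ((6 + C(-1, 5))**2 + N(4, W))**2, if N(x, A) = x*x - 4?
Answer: 1369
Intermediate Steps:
C(Z, K) = (-3 + Z)/(K + Z)
N(x, A) = -4 + x**2 (N(x, A) = x**2 - 4 = -4 + x**2)
((6 + C(-1, 5))**2 + N(4, W))**2 = ((6 + (-3 - 1)/(5 - 1))**2 + (-4 + 4**2))**2 = ((6 - 4/4)**2 + (-4 + 16))**2 = ((6 + (1/4)*(-4))**2 + 12)**2 = ((6 - 1)**2 + 12)**2 = (5**2 + 12)**2 = (25 + 12)**2 = 37**2 = 1369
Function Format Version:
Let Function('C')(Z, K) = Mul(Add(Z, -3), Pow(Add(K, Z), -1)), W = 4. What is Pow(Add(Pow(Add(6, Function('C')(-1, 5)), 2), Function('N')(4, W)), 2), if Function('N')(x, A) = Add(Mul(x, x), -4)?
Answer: 1369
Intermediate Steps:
Function('C')(Z, K) = Mul(Pow(Add(K, Z), -1), Add(-3, Z)) (Function('C')(Z, K) = Mul(Add(-3, Z), Pow(Add(K, Z), -1)) = Mul(Pow(Add(K, Z), -1), Add(-3, Z)))
Function('N')(x, A) = Add(-4, Pow(x, 2)) (Function('N')(x, A) = Add(Pow(x, 2), -4) = Add(-4, Pow(x, 2)))
Pow(Add(Pow(Add(6, Function('C')(-1, 5)), 2), Function('N')(4, W)), 2) = Pow(Add(Pow(Add(6, Mul(Pow(Add(5, -1), -1), Add(-3, -1))), 2), Add(-4, Pow(4, 2))), 2) = Pow(Add(Pow(Add(6, Mul(Pow(4, -1), -4)), 2), Add(-4, 16)), 2) = Pow(Add(Pow(Add(6, Mul(Rational(1, 4), -4)), 2), 12), 2) = Pow(Add(Pow(Add(6, -1), 2), 12), 2) = Pow(Add(Pow(5, 2), 12), 2) = Pow(Add(25, 12), 2) = Pow(37, 2) = 1369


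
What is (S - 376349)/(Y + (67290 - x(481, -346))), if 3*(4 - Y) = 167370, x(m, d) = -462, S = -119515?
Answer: -247932/5983 ≈ -41.439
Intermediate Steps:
Y = -55786 (Y = 4 - 1/3*167370 = 4 - 55790 = -55786)
(S - 376349)/(Y + (67290 - x(481, -346))) = (-119515 - 376349)/(-55786 + (67290 - 1*(-462))) = -495864/(-55786 + (67290 + 462)) = -495864/(-55786 + 67752) = -495864/11966 = -495864*1/11966 = -247932/5983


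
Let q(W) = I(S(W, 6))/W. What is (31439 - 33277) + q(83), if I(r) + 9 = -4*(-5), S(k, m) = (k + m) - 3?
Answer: -152543/83 ≈ -1837.9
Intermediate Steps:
S(k, m) = -3 + k + m
I(r) = 11 (I(r) = -9 - 4*(-5) = -9 + 20 = 11)
q(W) = 11/W
(31439 - 33277) + q(83) = (31439 - 33277) + 11/83 = -1838 + 11*(1/83) = -1838 + 11/83 = -152543/83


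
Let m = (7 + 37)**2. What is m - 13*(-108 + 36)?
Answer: 2872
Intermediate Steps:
m = 1936 (m = 44**2 = 1936)
m - 13*(-108 + 36) = 1936 - 13*(-108 + 36) = 1936 - 13*(-72) = 1936 + 936 = 2872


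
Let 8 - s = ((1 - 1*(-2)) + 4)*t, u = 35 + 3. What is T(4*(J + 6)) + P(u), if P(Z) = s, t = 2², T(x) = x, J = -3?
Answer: -8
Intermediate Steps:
t = 4
u = 38
s = -20 (s = 8 - ((1 - 1*(-2)) + 4)*4 = 8 - ((1 + 2) + 4)*4 = 8 - (3 + 4)*4 = 8 - 7*4 = 8 - 1*28 = 8 - 28 = -20)
P(Z) = -20
T(4*(J + 6)) + P(u) = 4*(-3 + 6) - 20 = 4*3 - 20 = 12 - 20 = -8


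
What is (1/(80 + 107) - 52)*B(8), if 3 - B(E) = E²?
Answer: 593103/187 ≈ 3171.7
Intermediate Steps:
B(E) = 3 - E²
(1/(80 + 107) - 52)*B(8) = (1/(80 + 107) - 52)*(3 - 1*8²) = (1/187 - 52)*(3 - 1*64) = (1/187 - 52)*(3 - 64) = -9723/187*(-61) = 593103/187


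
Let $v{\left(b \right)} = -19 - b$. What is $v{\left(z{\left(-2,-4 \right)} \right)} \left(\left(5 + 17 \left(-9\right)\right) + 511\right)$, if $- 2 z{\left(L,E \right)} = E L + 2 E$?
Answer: $-6897$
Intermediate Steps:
$z{\left(L,E \right)} = - E - \frac{E L}{2}$ ($z{\left(L,E \right)} = - \frac{E L + 2 E}{2} = - \frac{2 E + E L}{2} = - E - \frac{E L}{2}$)
$v{\left(z{\left(-2,-4 \right)} \right)} \left(\left(5 + 17 \left(-9\right)\right) + 511\right) = \left(-19 - \left(- \frac{1}{2}\right) \left(-4\right) \left(2 - 2\right)\right) \left(\left(5 + 17 \left(-9\right)\right) + 511\right) = \left(-19 - \left(- \frac{1}{2}\right) \left(-4\right) 0\right) \left(\left(5 - 153\right) + 511\right) = \left(-19 - 0\right) \left(-148 + 511\right) = \left(-19 + 0\right) 363 = \left(-19\right) 363 = -6897$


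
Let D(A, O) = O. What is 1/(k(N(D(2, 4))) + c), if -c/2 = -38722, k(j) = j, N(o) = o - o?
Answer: 1/77444 ≈ 1.2913e-5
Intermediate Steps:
N(o) = 0
c = 77444 (c = -2*(-38722) = 77444)
1/(k(N(D(2, 4))) + c) = 1/(0 + 77444) = 1/77444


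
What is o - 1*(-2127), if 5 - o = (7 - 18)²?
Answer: 2011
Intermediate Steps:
o = -116 (o = 5 - (7 - 18)² = 5 - 1*(-11)² = 5 - 1*121 = 5 - 121 = -116)
o - 1*(-2127) = -116 - 1*(-2127) = -116 + 2127 = 2011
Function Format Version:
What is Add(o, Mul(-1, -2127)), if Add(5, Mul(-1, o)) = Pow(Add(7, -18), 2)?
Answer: 2011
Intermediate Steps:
o = -116 (o = Add(5, Mul(-1, Pow(Add(7, -18), 2))) = Add(5, Mul(-1, Pow(-11, 2))) = Add(5, Mul(-1, 121)) = Add(5, -121) = -116)
Add(o, Mul(-1, -2127)) = Add(-116, Mul(-1, -2127)) = Add(-116, 2127) = 2011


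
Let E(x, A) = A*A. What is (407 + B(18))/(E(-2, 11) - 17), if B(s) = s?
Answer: 425/104 ≈ 4.0865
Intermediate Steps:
E(x, A) = A²
(407 + B(18))/(E(-2, 11) - 17) = (407 + 18)/(11² - 17) = 425/(121 - 17) = 425/104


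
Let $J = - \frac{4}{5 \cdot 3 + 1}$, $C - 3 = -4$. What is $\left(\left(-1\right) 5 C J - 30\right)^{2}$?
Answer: $\frac{15625}{16} \approx 976.56$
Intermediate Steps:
$C = -1$ ($C = 3 - 4 = -1$)
$J = - \frac{1}{4}$ ($J = - \frac{4}{15 + 1} = - \frac{4}{16} = \left(-4\right) \frac{1}{16} = - \frac{1}{4} \approx -0.25$)
$\left(\left(-1\right) 5 C J - 30\right)^{2} = \left(\left(-1\right) 5 \left(-1\right) \left(- \frac{1}{4}\right) - 30\right)^{2} = \left(\left(-5\right) \left(-1\right) \left(- \frac{1}{4}\right) - 30\right)^{2} = \left(5 \left(- \frac{1}{4}\right) - 30\right)^{2} = \left(- \frac{5}{4} - 30\right)^{2} = \left(- \frac{125}{4}\right)^{2} = \frac{15625}{16}$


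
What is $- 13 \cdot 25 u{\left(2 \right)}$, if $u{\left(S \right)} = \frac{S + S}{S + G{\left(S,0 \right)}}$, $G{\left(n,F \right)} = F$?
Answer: $-650$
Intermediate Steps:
$u{\left(S \right)} = 2$ ($u{\left(S \right)} = \frac{S + S}{S + 0} = \frac{2 S}{S} = 2$)
$- 13 \cdot 25 u{\left(2 \right)} = - 13 \cdot 25 \cdot 2 = - 325 \cdot 2 = \left(-1\right) 650 = -650$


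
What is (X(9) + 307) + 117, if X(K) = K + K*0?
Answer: 433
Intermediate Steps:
X(K) = K (X(K) = K + 0 = K)
(X(9) + 307) + 117 = (9 + 307) + 117 = 316 + 117 = 433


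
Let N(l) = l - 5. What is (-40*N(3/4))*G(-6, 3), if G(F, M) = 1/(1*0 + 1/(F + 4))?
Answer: -340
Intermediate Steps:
N(l) = -5 + l
G(F, M) = 4 + F (G(F, M) = 1/(0 + 1/(4 + F)) = 1/(1/(4 + F)) = 4 + F)
(-40*N(3/4))*G(-6, 3) = (-40*(-5 + 3/4))*(4 - 6) = -40*(-5 + 3*(1/4))*(-2) = -40*(-5 + 3/4)*(-2) = -40*(-17/4)*(-2) = 170*(-2) = -340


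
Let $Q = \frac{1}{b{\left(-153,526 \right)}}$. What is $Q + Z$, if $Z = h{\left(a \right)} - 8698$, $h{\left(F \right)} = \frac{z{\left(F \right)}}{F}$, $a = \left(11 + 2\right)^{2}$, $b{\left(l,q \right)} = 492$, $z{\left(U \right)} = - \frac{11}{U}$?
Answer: $- \frac{122224377227}{14052012} \approx -8698.0$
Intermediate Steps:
$a = 169$ ($a = 13^{2} = 169$)
$h{\left(F \right)} = - \frac{11}{F^{2}}$ ($h{\left(F \right)} = \frac{\left(-11\right) \frac{1}{F}}{F} = - \frac{11}{F^{2}}$)
$Z = - \frac{248423589}{28561}$ ($Z = - \frac{11}{28561} - 8698 = - \frac{248423589}{28561} \approx -8698.0$)
$Q = \frac{1}{492} \approx 0.0020325$
$Q + Z = \frac{1}{492} - \frac{248423589}{28561} = - \frac{122224377227}{14052012}$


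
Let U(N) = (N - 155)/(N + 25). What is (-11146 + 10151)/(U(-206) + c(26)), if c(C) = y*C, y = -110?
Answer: 180095/517299 ≈ 0.34815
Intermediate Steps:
U(N) = (-155 + N)/(25 + N)
c(C) = -110*C
(-11146 + 10151)/(U(-206) + c(26)) = (-11146 + 10151)/((-155 - 206)/(25 - 206) - 110*26) = -995/(-361/(-181) - 2860) = -995/(-1/181*(-361) - 2860) = -995/(361/181 - 2860) = -995/(-517299/181) = -995*(-181/517299) = 180095/517299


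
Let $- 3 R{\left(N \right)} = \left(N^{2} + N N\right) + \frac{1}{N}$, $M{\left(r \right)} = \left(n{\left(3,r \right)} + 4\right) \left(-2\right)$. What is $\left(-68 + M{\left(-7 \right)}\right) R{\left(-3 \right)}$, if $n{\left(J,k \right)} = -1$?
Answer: $\frac{3922}{9} \approx 435.78$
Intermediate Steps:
$M{\left(r \right)} = -6$ ($M{\left(r \right)} = \left(-1 + 4\right) \left(-2\right) = 3 \left(-2\right) = -6$)
$R{\left(N \right)} = - \frac{2 N^{2}}{3} - \frac{1}{3 N}$ ($R{\left(N \right)} = - \frac{\left(N^{2} + N N\right) + \frac{1}{N}}{3} = - \frac{\left(N^{2} + N^{2}\right) + \frac{1}{N}}{3} = - \frac{2 N^{2} + \frac{1}{N}}{3} = - \frac{\frac{1}{N} + 2 N^{2}}{3} = - \frac{2 N^{2}}{3} - \frac{1}{3 N}$)
$\left(-68 + M{\left(-7 \right)}\right) R{\left(-3 \right)} = \left(-68 - 6\right) \frac{-1 - 2 \left(-3\right)^{3}}{3 \left(-3\right)} = - 74 \cdot \frac{1}{3} \left(- \frac{1}{3}\right) \left(-1 - -54\right) = - 74 \cdot \frac{1}{3} \left(- \frac{1}{3}\right) \left(-1 + 54\right) = - 74 \cdot \frac{1}{3} \left(- \frac{1}{3}\right) 53 = \left(-74\right) \left(- \frac{53}{9}\right) = \frac{3922}{9}$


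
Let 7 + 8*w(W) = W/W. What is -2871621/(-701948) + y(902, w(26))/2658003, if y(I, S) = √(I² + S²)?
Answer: 2871621/701948 + √13017673/10632012 ≈ 4.0913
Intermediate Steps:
w(W) = -¾ (w(W) = -7/8 + (W/W)/8 = -7/8 + (⅛)*1 = -7/8 + ⅛ = -¾)
-2871621/(-701948) + y(902, w(26))/2658003 = -2871621/(-701948) + √(902² + (-¾)²)/2658003 = -2871621*(-1/701948) + √(813604 + 9/16)*(1/2658003) = 2871621/701948 + √(13017673/16)*(1/2658003) = 2871621/701948 + (√13017673/4)*(1/2658003) = 2871621/701948 + √13017673/10632012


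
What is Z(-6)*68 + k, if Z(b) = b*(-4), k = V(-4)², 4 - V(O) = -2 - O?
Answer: 1636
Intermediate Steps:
V(O) = 6 + O (V(O) = 4 - (-2 - O) = 4 + (2 + O) = 6 + O)
k = 4 (k = (6 - 4)² = 2² = 4)
Z(b) = -4*b
Z(-6)*68 + k = -4*(-6)*68 + 4 = 24*68 + 4 = 1632 + 4 = 1636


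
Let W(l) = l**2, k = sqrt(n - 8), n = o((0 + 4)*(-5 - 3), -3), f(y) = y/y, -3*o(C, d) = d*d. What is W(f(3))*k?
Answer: I*sqrt(11) ≈ 3.3166*I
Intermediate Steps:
o(C, d) = -d**2/3 (o(C, d) = -d*d/3 = -d**2/3)
f(y) = 1
n = -3 (n = -1/3*(-3)**2 = -1/3*9 = -3)
k = I*sqrt(11) (k = sqrt(-3 - 8) = sqrt(-11) = I*sqrt(11) ≈ 3.3166*I)
W(f(3))*k = 1**2*(I*sqrt(11)) = 1*(I*sqrt(11)) = I*sqrt(11)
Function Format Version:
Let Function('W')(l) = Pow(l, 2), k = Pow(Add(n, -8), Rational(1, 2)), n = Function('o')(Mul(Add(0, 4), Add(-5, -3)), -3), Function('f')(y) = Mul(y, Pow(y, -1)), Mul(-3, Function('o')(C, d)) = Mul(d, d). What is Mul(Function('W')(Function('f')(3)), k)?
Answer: Mul(I, Pow(11, Rational(1, 2))) ≈ Mul(3.3166, I)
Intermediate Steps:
Function('o')(C, d) = Mul(Rational(-1, 3), Pow(d, 2)) (Function('o')(C, d) = Mul(Rational(-1, 3), Mul(d, d)) = Mul(Rational(-1, 3), Pow(d, 2)))
Function('f')(y) = 1
n = -3 (n = Mul(Rational(-1, 3), Pow(-3, 2)) = Mul(Rational(-1, 3), 9) = -3)
k = Mul(I, Pow(11, Rational(1, 2))) (k = Pow(Add(-3, -8), Rational(1, 2)) = Pow(-11, Rational(1, 2)) = Mul(I, Pow(11, Rational(1, 2))) ≈ Mul(3.3166, I))
Mul(Function('W')(Function('f')(3)), k) = Mul(Pow(1, 2), Mul(I, Pow(11, Rational(1, 2)))) = Mul(1, Mul(I, Pow(11, Rational(1, 2)))) = Mul(I, Pow(11, Rational(1, 2)))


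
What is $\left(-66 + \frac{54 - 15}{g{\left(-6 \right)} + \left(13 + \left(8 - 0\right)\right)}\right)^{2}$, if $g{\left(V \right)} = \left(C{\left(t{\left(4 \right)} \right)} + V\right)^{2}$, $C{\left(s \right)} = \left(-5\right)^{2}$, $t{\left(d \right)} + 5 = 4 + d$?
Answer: $\frac{633679929}{145924} \approx 4342.5$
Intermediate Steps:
$t{\left(d \right)} = -1 + d$ ($t{\left(d \right)} = -5 + \left(4 + d\right) = -1 + d$)
$C{\left(s \right)} = 25$
$g{\left(V \right)} = \left(25 + V\right)^{2}$
$\left(-66 + \frac{54 - 15}{g{\left(-6 \right)} + \left(13 + \left(8 - 0\right)\right)}\right)^{2} = \left(-66 + \frac{54 - 15}{\left(25 - 6\right)^{2} + \left(13 + \left(8 - 0\right)\right)}\right)^{2} = \left(-66 + \frac{39}{19^{2} + \left(13 + \left(8 + 0\right)\right)}\right)^{2} = \left(-66 + \frac{39}{361 + \left(13 + 8\right)}\right)^{2} = \left(-66 + \frac{39}{361 + 21}\right)^{2} = \left(-66 + \frac{39}{382}\right)^{2} = \left(- \frac{25173}{382}\right)^{2} = \frac{633679929}{145924}$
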